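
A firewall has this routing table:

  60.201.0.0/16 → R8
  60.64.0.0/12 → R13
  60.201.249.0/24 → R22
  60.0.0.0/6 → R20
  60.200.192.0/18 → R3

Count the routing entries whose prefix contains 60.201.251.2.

2

Prefixes containing 60.201.251.2:
  60.0.0.0/6 (60.0.0.0 - 63.255.255.255)
  60.201.0.0/16 (60.201.0.0 - 60.201.255.255)
Total matching entries: 2.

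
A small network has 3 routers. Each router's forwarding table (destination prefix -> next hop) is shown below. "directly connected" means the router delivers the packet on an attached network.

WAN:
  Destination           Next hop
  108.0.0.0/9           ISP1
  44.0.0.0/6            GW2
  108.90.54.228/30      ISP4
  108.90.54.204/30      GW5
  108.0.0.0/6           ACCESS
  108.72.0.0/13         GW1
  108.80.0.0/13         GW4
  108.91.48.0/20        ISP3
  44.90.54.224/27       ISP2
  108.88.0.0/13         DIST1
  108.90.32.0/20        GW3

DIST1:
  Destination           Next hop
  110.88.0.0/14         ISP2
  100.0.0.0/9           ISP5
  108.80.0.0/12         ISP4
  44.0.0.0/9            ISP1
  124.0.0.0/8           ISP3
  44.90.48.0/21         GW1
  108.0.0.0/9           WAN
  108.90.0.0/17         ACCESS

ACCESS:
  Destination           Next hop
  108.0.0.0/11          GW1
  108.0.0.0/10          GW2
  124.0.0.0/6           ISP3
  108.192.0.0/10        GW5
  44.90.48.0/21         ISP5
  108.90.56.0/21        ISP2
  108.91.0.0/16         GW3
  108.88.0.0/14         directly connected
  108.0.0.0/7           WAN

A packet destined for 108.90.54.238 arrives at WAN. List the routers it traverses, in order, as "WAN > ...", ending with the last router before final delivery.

At WAN: longest match for 108.90.54.238 is 108.88.0.0/13 -> DIST1
At DIST1: longest match for 108.90.54.238 is 108.90.0.0/17 -> ACCESS
At ACCESS: longest match for 108.90.54.238 is 108.88.0.0/14 -> directly connected

WAN > DIST1 > ACCESS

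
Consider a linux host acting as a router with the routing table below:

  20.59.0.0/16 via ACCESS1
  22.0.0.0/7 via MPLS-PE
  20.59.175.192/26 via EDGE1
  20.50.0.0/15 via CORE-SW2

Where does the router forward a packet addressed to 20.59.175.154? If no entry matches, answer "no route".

Routes whose prefix contains 20.59.175.154:
  20.59.0.0/16 (20.59.0.0 - 20.59.255.255) -> ACCESS1
More-specific entries that do NOT match:
  20.59.175.192/26 (20.59.175.192 - 20.59.175.255) does not contain 20.59.175.154
Longest matching prefix is /16 -> next hop ACCESS1.

ACCESS1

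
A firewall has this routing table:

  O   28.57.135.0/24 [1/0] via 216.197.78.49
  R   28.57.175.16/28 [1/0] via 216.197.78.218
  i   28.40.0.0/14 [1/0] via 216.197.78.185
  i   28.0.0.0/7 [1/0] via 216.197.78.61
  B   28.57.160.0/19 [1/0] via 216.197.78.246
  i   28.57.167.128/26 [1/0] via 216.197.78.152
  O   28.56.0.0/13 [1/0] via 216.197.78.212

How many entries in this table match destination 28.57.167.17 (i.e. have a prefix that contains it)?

Prefixes containing 28.57.167.17:
  28.0.0.0/7 (28.0.0.0 - 29.255.255.255)
  28.56.0.0/13 (28.56.0.0 - 28.63.255.255)
  28.57.160.0/19 (28.57.160.0 - 28.57.191.255)
Total matching entries: 3.

3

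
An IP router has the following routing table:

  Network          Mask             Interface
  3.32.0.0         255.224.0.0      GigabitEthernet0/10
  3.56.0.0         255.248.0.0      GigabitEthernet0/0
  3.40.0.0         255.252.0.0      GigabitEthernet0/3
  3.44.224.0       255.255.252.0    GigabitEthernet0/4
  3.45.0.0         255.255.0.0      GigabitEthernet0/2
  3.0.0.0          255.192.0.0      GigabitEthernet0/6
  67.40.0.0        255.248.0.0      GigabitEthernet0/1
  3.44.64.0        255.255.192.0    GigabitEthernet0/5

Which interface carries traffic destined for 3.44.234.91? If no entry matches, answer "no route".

Routes whose prefix contains 3.44.234.91:
  3.0.0.0/10 (3.0.0.0 - 3.63.255.255) -> GigabitEthernet0/6
  3.32.0.0/11 (3.32.0.0 - 3.63.255.255) -> GigabitEthernet0/10
More-specific entries that do NOT match:
  3.44.224.0/22 (3.44.224.0 - 3.44.227.255) does not contain 3.44.234.91
  3.44.64.0/18 (3.44.64.0 - 3.44.127.255) does not contain 3.44.234.91
  3.45.0.0/16 (3.45.0.0 - 3.45.255.255) does not contain 3.44.234.91
  3.40.0.0/14 (3.40.0.0 - 3.43.255.255) does not contain 3.44.234.91
  3.56.0.0/13 (3.56.0.0 - 3.63.255.255) does not contain 3.44.234.91
  67.40.0.0/13 (67.40.0.0 - 67.47.255.255) does not contain 3.44.234.91
Longest matching prefix is /11 -> interface GigabitEthernet0/10.

GigabitEthernet0/10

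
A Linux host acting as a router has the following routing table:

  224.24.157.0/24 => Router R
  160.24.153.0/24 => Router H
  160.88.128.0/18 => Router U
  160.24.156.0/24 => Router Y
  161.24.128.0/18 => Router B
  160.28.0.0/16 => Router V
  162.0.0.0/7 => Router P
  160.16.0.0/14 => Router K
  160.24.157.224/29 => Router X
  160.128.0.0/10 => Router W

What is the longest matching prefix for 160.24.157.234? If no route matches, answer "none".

160.24.157.234 is outside every listed prefix and there is no default route.

none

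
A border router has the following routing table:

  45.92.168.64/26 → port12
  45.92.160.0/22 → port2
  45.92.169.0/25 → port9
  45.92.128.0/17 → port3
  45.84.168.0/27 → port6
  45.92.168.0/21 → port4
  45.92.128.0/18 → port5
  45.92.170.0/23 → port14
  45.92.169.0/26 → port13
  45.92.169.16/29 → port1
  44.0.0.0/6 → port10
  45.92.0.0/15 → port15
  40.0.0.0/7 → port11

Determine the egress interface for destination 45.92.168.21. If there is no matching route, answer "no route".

Routes whose prefix contains 45.92.168.21:
  44.0.0.0/6 (44.0.0.0 - 47.255.255.255) -> port10
  45.92.0.0/15 (45.92.0.0 - 45.93.255.255) -> port15
  45.92.128.0/17 (45.92.128.0 - 45.92.255.255) -> port3
  45.92.128.0/18 (45.92.128.0 - 45.92.191.255) -> port5
  45.92.168.0/21 (45.92.168.0 - 45.92.175.255) -> port4
More-specific entries that do NOT match:
  45.92.169.16/29 (45.92.169.16 - 45.92.169.23) does not contain 45.92.168.21
  45.84.168.0/27 (45.84.168.0 - 45.84.168.31) does not contain 45.92.168.21
  45.92.168.64/26 (45.92.168.64 - 45.92.168.127) does not contain 45.92.168.21
  45.92.169.0/26 (45.92.169.0 - 45.92.169.63) does not contain 45.92.168.21
  45.92.169.0/25 (45.92.169.0 - 45.92.169.127) does not contain 45.92.168.21
  45.92.170.0/23 (45.92.170.0 - 45.92.171.255) does not contain 45.92.168.21
  45.92.160.0/22 (45.92.160.0 - 45.92.163.255) does not contain 45.92.168.21
Longest matching prefix is /21 -> interface port4.

port4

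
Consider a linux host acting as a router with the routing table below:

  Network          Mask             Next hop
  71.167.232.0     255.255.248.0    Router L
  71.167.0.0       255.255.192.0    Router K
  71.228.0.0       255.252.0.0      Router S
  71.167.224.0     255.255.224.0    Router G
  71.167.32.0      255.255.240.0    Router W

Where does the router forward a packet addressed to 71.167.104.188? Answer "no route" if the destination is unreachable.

no route

No entry's prefix contains 71.167.104.188; there is no default route.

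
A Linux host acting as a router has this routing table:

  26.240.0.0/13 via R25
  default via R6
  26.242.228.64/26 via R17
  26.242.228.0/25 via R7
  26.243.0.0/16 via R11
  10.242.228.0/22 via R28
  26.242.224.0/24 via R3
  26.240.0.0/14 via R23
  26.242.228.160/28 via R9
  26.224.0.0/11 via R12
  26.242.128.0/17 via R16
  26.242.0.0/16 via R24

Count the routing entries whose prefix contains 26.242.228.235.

6

Prefixes containing 26.242.228.235:
  0.0.0.0/0 (default, matches everything)
  26.224.0.0/11 (26.224.0.0 - 26.255.255.255)
  26.240.0.0/13 (26.240.0.0 - 26.247.255.255)
  26.240.0.0/14 (26.240.0.0 - 26.243.255.255)
  26.242.0.0/16 (26.242.0.0 - 26.242.255.255)
  26.242.128.0/17 (26.242.128.0 - 26.242.255.255)
Total matching entries: 6.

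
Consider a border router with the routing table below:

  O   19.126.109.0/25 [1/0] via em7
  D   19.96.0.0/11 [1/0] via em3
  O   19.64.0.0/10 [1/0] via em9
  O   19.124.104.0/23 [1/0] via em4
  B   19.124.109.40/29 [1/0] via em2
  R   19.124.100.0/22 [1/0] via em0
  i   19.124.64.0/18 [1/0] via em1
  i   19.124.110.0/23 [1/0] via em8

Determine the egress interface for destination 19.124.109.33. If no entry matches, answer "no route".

Routes whose prefix contains 19.124.109.33:
  19.64.0.0/10 (19.64.0.0 - 19.127.255.255) -> em9
  19.96.0.0/11 (19.96.0.0 - 19.127.255.255) -> em3
  19.124.64.0/18 (19.124.64.0 - 19.124.127.255) -> em1
More-specific entries that do NOT match:
  19.124.109.40/29 (19.124.109.40 - 19.124.109.47) does not contain 19.124.109.33
  19.126.109.0/25 (19.126.109.0 - 19.126.109.127) does not contain 19.124.109.33
  19.124.104.0/23 (19.124.104.0 - 19.124.105.255) does not contain 19.124.109.33
  19.124.110.0/23 (19.124.110.0 - 19.124.111.255) does not contain 19.124.109.33
  19.124.100.0/22 (19.124.100.0 - 19.124.103.255) does not contain 19.124.109.33
Longest matching prefix is /18 -> interface em1.

em1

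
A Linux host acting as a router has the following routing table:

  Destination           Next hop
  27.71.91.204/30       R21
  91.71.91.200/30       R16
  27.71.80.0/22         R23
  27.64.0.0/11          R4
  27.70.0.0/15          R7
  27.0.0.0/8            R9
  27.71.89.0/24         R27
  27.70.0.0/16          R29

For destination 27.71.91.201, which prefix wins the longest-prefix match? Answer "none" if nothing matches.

Entries matching 27.71.91.201:
  27.0.0.0/8 (27.0.0.0 - 27.255.255.255)
  27.64.0.0/11 (27.64.0.0 - 27.95.255.255)
  27.70.0.0/15 (27.70.0.0 - 27.71.255.255)
Most specific is 27.70.0.0/15.

27.70.0.0/15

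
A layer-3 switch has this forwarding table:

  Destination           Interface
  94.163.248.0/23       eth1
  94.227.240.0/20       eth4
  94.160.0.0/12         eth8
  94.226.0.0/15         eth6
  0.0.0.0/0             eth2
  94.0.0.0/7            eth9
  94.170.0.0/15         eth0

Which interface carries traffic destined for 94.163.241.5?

eth8

Routes whose prefix contains 94.163.241.5:
  0.0.0.0/0 (default, matches everything) -> eth2
  94.0.0.0/7 (94.0.0.0 - 95.255.255.255) -> eth9
  94.160.0.0/12 (94.160.0.0 - 94.175.255.255) -> eth8
More-specific entries that do NOT match:
  94.163.248.0/23 (94.163.248.0 - 94.163.249.255) does not contain 94.163.241.5
  94.227.240.0/20 (94.227.240.0 - 94.227.255.255) does not contain 94.163.241.5
  94.226.0.0/15 (94.226.0.0 - 94.227.255.255) does not contain 94.163.241.5
  94.170.0.0/15 (94.170.0.0 - 94.171.255.255) does not contain 94.163.241.5
Longest matching prefix is /12 -> interface eth8.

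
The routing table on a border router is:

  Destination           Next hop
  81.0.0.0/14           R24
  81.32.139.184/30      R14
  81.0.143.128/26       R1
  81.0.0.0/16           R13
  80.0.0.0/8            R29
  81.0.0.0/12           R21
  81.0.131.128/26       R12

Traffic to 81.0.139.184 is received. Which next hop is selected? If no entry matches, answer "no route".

R13

Routes whose prefix contains 81.0.139.184:
  81.0.0.0/12 (81.0.0.0 - 81.15.255.255) -> R21
  81.0.0.0/14 (81.0.0.0 - 81.3.255.255) -> R24
  81.0.0.0/16 (81.0.0.0 - 81.0.255.255) -> R13
More-specific entries that do NOT match:
  81.32.139.184/30 (81.32.139.184 - 81.32.139.187) does not contain 81.0.139.184
  81.0.143.128/26 (81.0.143.128 - 81.0.143.191) does not contain 81.0.139.184
  81.0.131.128/26 (81.0.131.128 - 81.0.131.191) does not contain 81.0.139.184
Longest matching prefix is /16 -> next hop R13.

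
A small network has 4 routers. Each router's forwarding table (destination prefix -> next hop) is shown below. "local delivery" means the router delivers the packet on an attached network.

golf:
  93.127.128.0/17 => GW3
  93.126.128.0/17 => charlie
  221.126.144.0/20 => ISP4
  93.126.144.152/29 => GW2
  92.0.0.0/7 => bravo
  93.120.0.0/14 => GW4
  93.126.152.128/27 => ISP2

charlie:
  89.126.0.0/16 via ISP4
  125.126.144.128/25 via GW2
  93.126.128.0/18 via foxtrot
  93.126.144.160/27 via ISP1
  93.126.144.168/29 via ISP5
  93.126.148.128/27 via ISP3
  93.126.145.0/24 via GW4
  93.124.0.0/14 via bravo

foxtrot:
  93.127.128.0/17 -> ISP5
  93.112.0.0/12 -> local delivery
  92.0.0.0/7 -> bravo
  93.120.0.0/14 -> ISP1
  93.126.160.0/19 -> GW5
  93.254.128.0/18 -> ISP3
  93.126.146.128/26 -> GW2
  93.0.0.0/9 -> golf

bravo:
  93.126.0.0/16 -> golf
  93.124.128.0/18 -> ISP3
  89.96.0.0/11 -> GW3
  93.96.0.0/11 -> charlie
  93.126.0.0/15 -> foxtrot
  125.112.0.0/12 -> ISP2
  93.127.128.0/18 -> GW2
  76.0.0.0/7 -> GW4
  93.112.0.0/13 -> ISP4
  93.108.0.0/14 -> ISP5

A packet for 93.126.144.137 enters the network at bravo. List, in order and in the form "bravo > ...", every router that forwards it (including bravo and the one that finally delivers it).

At bravo: longest match for 93.126.144.137 is 93.126.0.0/16 -> golf
At golf: longest match for 93.126.144.137 is 93.126.128.0/17 -> charlie
At charlie: longest match for 93.126.144.137 is 93.126.128.0/18 -> foxtrot
At foxtrot: longest match for 93.126.144.137 is 93.112.0.0/12 -> local delivery

bravo > golf > charlie > foxtrot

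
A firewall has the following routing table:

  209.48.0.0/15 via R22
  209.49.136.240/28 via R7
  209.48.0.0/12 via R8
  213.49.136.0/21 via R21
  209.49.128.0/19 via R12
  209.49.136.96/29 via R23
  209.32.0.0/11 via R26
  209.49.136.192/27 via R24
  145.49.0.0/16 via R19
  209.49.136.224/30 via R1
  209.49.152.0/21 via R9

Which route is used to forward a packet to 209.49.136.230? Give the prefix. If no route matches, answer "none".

209.49.128.0/19

Entries matching 209.49.136.230:
  209.32.0.0/11 (209.32.0.0 - 209.63.255.255)
  209.48.0.0/12 (209.48.0.0 - 209.63.255.255)
  209.48.0.0/15 (209.48.0.0 - 209.49.255.255)
  209.49.128.0/19 (209.49.128.0 - 209.49.159.255)
Most specific is 209.49.128.0/19.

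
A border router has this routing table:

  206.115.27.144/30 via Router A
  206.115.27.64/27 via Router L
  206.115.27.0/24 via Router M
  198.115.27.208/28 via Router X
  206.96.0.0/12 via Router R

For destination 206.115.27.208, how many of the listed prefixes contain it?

1

Prefixes containing 206.115.27.208:
  206.115.27.0/24 (206.115.27.0 - 206.115.27.255)
Total matching entries: 1.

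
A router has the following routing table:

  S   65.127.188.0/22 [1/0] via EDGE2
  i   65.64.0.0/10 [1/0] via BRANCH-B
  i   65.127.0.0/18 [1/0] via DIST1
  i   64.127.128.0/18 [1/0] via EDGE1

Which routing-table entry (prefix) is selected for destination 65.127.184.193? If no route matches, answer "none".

65.64.0.0/10

Entries matching 65.127.184.193:
  65.64.0.0/10 (65.64.0.0 - 65.127.255.255)
Most specific is 65.64.0.0/10.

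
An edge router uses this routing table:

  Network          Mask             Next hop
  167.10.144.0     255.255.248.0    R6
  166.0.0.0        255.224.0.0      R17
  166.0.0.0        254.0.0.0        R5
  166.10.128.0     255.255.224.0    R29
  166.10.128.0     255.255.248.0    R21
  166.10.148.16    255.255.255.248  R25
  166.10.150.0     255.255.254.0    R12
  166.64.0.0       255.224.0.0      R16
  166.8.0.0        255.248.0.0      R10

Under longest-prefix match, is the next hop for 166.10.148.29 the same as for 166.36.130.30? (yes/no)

no

166.10.148.29: longest match 166.10.128.0/19 -> R29
166.36.130.30: longest match 166.0.0.0/7 -> R5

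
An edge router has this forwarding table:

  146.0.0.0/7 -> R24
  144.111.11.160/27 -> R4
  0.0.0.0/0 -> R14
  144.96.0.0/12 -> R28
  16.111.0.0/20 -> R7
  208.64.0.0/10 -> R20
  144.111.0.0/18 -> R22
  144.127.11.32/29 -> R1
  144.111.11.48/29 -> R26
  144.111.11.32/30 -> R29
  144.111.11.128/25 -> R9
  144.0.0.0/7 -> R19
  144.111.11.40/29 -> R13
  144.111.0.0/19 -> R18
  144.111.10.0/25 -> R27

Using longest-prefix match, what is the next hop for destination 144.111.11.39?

Routes whose prefix contains 144.111.11.39:
  0.0.0.0/0 (default, matches everything) -> R14
  144.0.0.0/7 (144.0.0.0 - 145.255.255.255) -> R19
  144.96.0.0/12 (144.96.0.0 - 144.111.255.255) -> R28
  144.111.0.0/18 (144.111.0.0 - 144.111.63.255) -> R22
  144.111.0.0/19 (144.111.0.0 - 144.111.31.255) -> R18
More-specific entries that do NOT match:
  144.111.11.32/30 (144.111.11.32 - 144.111.11.35) does not contain 144.111.11.39
  144.127.11.32/29 (144.127.11.32 - 144.127.11.39) does not contain 144.111.11.39
  144.111.11.48/29 (144.111.11.48 - 144.111.11.55) does not contain 144.111.11.39
  144.111.11.40/29 (144.111.11.40 - 144.111.11.47) does not contain 144.111.11.39
  144.111.11.160/27 (144.111.11.160 - 144.111.11.191) does not contain 144.111.11.39
  144.111.11.128/25 (144.111.11.128 - 144.111.11.255) does not contain 144.111.11.39
  144.111.10.0/25 (144.111.10.0 - 144.111.10.127) does not contain 144.111.11.39
  16.111.0.0/20 (16.111.0.0 - 16.111.15.255) does not contain 144.111.11.39
Longest matching prefix is /19 -> next hop R18.

R18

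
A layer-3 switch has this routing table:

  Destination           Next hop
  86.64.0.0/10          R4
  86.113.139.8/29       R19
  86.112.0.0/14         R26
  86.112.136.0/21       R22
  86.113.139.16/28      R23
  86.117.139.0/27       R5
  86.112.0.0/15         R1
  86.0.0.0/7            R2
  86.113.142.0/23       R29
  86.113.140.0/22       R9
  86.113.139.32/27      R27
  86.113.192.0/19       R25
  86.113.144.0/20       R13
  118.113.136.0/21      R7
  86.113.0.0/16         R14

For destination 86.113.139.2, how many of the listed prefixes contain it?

5

Prefixes containing 86.113.139.2:
  86.0.0.0/7 (86.0.0.0 - 87.255.255.255)
  86.64.0.0/10 (86.64.0.0 - 86.127.255.255)
  86.112.0.0/14 (86.112.0.0 - 86.115.255.255)
  86.112.0.0/15 (86.112.0.0 - 86.113.255.255)
  86.113.0.0/16 (86.113.0.0 - 86.113.255.255)
Total matching entries: 5.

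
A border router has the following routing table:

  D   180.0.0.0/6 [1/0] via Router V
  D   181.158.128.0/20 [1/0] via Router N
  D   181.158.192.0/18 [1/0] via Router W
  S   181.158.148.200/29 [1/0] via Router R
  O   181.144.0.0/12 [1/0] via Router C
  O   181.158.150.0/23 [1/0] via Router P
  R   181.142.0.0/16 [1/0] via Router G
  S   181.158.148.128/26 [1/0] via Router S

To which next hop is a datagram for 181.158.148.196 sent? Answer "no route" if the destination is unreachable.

Routes whose prefix contains 181.158.148.196:
  180.0.0.0/6 (180.0.0.0 - 183.255.255.255) -> Router V
  181.144.0.0/12 (181.144.0.0 - 181.159.255.255) -> Router C
More-specific entries that do NOT match:
  181.158.148.200/29 (181.158.148.200 - 181.158.148.207) does not contain 181.158.148.196
  181.158.148.128/26 (181.158.148.128 - 181.158.148.191) does not contain 181.158.148.196
  181.158.150.0/23 (181.158.150.0 - 181.158.151.255) does not contain 181.158.148.196
  181.158.128.0/20 (181.158.128.0 - 181.158.143.255) does not contain 181.158.148.196
  181.158.192.0/18 (181.158.192.0 - 181.158.255.255) does not contain 181.158.148.196
  181.142.0.0/16 (181.142.0.0 - 181.142.255.255) does not contain 181.158.148.196
Longest matching prefix is /12 -> next hop Router C.

Router C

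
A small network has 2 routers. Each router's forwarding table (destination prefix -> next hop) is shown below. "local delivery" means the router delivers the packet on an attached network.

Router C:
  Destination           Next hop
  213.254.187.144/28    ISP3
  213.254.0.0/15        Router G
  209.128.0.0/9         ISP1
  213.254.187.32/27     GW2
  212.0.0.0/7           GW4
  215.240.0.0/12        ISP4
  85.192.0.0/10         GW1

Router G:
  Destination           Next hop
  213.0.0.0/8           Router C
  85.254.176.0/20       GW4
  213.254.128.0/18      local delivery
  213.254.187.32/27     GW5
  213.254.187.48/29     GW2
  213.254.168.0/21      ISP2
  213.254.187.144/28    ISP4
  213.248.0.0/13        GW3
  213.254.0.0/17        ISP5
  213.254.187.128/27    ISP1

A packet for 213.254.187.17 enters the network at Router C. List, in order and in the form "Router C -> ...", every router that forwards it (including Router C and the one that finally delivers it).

Router C -> Router G

At Router C: longest match for 213.254.187.17 is 213.254.0.0/15 -> Router G
At Router G: longest match for 213.254.187.17 is 213.254.128.0/18 -> local delivery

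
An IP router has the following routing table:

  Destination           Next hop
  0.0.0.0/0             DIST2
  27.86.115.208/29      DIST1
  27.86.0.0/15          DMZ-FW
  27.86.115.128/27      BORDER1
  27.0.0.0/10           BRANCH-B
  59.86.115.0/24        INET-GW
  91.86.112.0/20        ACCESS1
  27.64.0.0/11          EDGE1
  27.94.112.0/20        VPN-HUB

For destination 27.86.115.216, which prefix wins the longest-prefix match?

27.86.0.0/15

Entries matching 27.86.115.216:
  0.0.0.0/0 (default, matches everything)
  27.64.0.0/11 (27.64.0.0 - 27.95.255.255)
  27.86.0.0/15 (27.86.0.0 - 27.87.255.255)
Most specific is 27.86.0.0/15.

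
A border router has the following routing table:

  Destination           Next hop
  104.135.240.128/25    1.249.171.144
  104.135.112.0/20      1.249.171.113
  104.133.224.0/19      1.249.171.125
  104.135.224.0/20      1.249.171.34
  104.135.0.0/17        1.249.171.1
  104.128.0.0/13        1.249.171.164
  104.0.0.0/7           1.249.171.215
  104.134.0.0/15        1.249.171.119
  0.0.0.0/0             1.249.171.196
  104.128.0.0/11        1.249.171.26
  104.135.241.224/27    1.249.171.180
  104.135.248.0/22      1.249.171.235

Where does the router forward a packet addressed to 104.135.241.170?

1.249.171.119

Routes whose prefix contains 104.135.241.170:
  0.0.0.0/0 (default, matches everything) -> 1.249.171.196
  104.0.0.0/7 (104.0.0.0 - 105.255.255.255) -> 1.249.171.215
  104.128.0.0/11 (104.128.0.0 - 104.159.255.255) -> 1.249.171.26
  104.128.0.0/13 (104.128.0.0 - 104.135.255.255) -> 1.249.171.164
  104.134.0.0/15 (104.134.0.0 - 104.135.255.255) -> 1.249.171.119
More-specific entries that do NOT match:
  104.135.241.224/27 (104.135.241.224 - 104.135.241.255) does not contain 104.135.241.170
  104.135.240.128/25 (104.135.240.128 - 104.135.240.255) does not contain 104.135.241.170
  104.135.248.0/22 (104.135.248.0 - 104.135.251.255) does not contain 104.135.241.170
  104.135.112.0/20 (104.135.112.0 - 104.135.127.255) does not contain 104.135.241.170
  104.135.224.0/20 (104.135.224.0 - 104.135.239.255) does not contain 104.135.241.170
  104.133.224.0/19 (104.133.224.0 - 104.133.255.255) does not contain 104.135.241.170
  104.135.0.0/17 (104.135.0.0 - 104.135.127.255) does not contain 104.135.241.170
Longest matching prefix is /15 -> next hop 1.249.171.119.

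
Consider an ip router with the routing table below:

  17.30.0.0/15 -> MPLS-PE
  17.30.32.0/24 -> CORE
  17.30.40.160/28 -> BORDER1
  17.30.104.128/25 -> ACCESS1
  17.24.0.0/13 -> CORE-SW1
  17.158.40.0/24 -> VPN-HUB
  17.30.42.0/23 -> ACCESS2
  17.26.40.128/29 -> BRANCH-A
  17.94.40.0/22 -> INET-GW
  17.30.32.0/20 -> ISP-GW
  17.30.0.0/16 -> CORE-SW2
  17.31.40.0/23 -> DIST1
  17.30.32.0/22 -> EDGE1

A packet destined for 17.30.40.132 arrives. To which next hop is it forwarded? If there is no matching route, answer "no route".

ISP-GW

Routes whose prefix contains 17.30.40.132:
  17.24.0.0/13 (17.24.0.0 - 17.31.255.255) -> CORE-SW1
  17.30.0.0/15 (17.30.0.0 - 17.31.255.255) -> MPLS-PE
  17.30.0.0/16 (17.30.0.0 - 17.30.255.255) -> CORE-SW2
  17.30.32.0/20 (17.30.32.0 - 17.30.47.255) -> ISP-GW
More-specific entries that do NOT match:
  17.26.40.128/29 (17.26.40.128 - 17.26.40.135) does not contain 17.30.40.132
  17.30.40.160/28 (17.30.40.160 - 17.30.40.175) does not contain 17.30.40.132
  17.30.104.128/25 (17.30.104.128 - 17.30.104.255) does not contain 17.30.40.132
  17.30.32.0/24 (17.30.32.0 - 17.30.32.255) does not contain 17.30.40.132
  17.158.40.0/24 (17.158.40.0 - 17.158.40.255) does not contain 17.30.40.132
  17.30.42.0/23 (17.30.42.0 - 17.30.43.255) does not contain 17.30.40.132
  17.31.40.0/23 (17.31.40.0 - 17.31.41.255) does not contain 17.30.40.132
  17.94.40.0/22 (17.94.40.0 - 17.94.43.255) does not contain 17.30.40.132
  17.30.32.0/22 (17.30.32.0 - 17.30.35.255) does not contain 17.30.40.132
Longest matching prefix is /20 -> next hop ISP-GW.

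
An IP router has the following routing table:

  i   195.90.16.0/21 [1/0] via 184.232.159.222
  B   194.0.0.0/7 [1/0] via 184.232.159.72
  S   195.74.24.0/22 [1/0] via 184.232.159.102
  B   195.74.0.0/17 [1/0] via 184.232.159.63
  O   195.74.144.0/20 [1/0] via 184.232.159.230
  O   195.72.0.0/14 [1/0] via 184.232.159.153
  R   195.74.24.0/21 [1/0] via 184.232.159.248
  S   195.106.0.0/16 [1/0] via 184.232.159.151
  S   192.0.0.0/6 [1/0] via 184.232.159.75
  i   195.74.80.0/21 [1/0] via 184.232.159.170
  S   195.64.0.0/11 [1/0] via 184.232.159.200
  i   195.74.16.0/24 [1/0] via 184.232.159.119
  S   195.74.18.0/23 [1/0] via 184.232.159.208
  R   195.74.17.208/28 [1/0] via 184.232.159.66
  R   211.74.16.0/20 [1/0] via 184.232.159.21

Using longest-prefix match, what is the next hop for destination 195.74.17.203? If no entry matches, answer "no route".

Routes whose prefix contains 195.74.17.203:
  192.0.0.0/6 (192.0.0.0 - 195.255.255.255) -> 184.232.159.75
  194.0.0.0/7 (194.0.0.0 - 195.255.255.255) -> 184.232.159.72
  195.64.0.0/11 (195.64.0.0 - 195.95.255.255) -> 184.232.159.200
  195.72.0.0/14 (195.72.0.0 - 195.75.255.255) -> 184.232.159.153
  195.74.0.0/17 (195.74.0.0 - 195.74.127.255) -> 184.232.159.63
More-specific entries that do NOT match:
  195.74.17.208/28 (195.74.17.208 - 195.74.17.223) does not contain 195.74.17.203
  195.74.16.0/24 (195.74.16.0 - 195.74.16.255) does not contain 195.74.17.203
  195.74.18.0/23 (195.74.18.0 - 195.74.19.255) does not contain 195.74.17.203
  195.74.24.0/22 (195.74.24.0 - 195.74.27.255) does not contain 195.74.17.203
  195.90.16.0/21 (195.90.16.0 - 195.90.23.255) does not contain 195.74.17.203
  195.74.24.0/21 (195.74.24.0 - 195.74.31.255) does not contain 195.74.17.203
  195.74.80.0/21 (195.74.80.0 - 195.74.87.255) does not contain 195.74.17.203
  195.74.144.0/20 (195.74.144.0 - 195.74.159.255) does not contain 195.74.17.203
  211.74.16.0/20 (211.74.16.0 - 211.74.31.255) does not contain 195.74.17.203
Longest matching prefix is /17 -> next hop 184.232.159.63.

184.232.159.63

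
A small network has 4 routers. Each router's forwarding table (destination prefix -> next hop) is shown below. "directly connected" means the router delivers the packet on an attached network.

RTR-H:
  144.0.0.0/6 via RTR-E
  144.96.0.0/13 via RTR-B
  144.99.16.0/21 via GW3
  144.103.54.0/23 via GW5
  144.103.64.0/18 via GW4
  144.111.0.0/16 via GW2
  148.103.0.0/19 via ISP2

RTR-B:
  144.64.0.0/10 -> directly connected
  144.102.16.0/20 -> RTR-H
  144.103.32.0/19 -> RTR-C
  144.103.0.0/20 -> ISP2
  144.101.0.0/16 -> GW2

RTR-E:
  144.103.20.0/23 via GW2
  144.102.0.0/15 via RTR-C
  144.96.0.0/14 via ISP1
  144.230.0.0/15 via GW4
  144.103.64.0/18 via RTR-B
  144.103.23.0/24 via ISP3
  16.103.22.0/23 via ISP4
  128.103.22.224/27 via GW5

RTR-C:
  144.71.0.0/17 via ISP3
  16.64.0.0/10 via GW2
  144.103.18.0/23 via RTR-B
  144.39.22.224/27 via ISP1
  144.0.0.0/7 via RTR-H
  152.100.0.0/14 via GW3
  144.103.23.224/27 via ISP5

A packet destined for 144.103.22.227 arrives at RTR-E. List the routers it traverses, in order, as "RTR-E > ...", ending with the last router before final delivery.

RTR-E > RTR-C > RTR-H > RTR-B

At RTR-E: longest match for 144.103.22.227 is 144.102.0.0/15 -> RTR-C
At RTR-C: longest match for 144.103.22.227 is 144.0.0.0/7 -> RTR-H
At RTR-H: longest match for 144.103.22.227 is 144.96.0.0/13 -> RTR-B
At RTR-B: longest match for 144.103.22.227 is 144.64.0.0/10 -> directly connected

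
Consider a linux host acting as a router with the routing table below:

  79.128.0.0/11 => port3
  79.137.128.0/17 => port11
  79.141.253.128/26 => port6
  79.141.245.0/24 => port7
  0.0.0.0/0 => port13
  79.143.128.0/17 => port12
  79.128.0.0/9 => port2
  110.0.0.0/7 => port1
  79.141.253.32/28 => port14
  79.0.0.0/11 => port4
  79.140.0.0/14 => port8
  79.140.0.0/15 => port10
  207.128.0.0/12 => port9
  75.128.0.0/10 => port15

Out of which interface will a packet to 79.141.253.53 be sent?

port10

Routes whose prefix contains 79.141.253.53:
  0.0.0.0/0 (default, matches everything) -> port13
  79.128.0.0/9 (79.128.0.0 - 79.255.255.255) -> port2
  79.128.0.0/11 (79.128.0.0 - 79.159.255.255) -> port3
  79.140.0.0/14 (79.140.0.0 - 79.143.255.255) -> port8
  79.140.0.0/15 (79.140.0.0 - 79.141.255.255) -> port10
More-specific entries that do NOT match:
  79.141.253.32/28 (79.141.253.32 - 79.141.253.47) does not contain 79.141.253.53
  79.141.253.128/26 (79.141.253.128 - 79.141.253.191) does not contain 79.141.253.53
  79.141.245.0/24 (79.141.245.0 - 79.141.245.255) does not contain 79.141.253.53
  79.137.128.0/17 (79.137.128.0 - 79.137.255.255) does not contain 79.141.253.53
  79.143.128.0/17 (79.143.128.0 - 79.143.255.255) does not contain 79.141.253.53
Longest matching prefix is /15 -> interface port10.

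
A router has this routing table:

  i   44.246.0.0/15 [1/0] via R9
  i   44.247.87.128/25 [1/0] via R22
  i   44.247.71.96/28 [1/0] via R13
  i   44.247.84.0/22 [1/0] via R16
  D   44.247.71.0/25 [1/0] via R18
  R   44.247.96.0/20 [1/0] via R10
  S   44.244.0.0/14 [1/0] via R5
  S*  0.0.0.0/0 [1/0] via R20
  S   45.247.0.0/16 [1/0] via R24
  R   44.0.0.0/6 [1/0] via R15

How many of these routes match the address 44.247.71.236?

Prefixes containing 44.247.71.236:
  0.0.0.0/0 (default, matches everything)
  44.0.0.0/6 (44.0.0.0 - 47.255.255.255)
  44.244.0.0/14 (44.244.0.0 - 44.247.255.255)
  44.246.0.0/15 (44.246.0.0 - 44.247.255.255)
Total matching entries: 4.

4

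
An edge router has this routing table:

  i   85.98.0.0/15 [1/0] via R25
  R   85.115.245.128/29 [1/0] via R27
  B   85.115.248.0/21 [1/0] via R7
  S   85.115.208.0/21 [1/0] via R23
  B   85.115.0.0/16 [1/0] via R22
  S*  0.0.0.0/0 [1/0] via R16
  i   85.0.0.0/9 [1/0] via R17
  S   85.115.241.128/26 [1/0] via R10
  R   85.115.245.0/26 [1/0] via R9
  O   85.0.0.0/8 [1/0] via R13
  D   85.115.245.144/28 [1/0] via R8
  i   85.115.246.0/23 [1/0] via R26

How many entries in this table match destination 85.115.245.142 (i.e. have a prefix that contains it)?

Prefixes containing 85.115.245.142:
  0.0.0.0/0 (default, matches everything)
  85.0.0.0/8 (85.0.0.0 - 85.255.255.255)
  85.0.0.0/9 (85.0.0.0 - 85.127.255.255)
  85.115.0.0/16 (85.115.0.0 - 85.115.255.255)
Total matching entries: 4.

4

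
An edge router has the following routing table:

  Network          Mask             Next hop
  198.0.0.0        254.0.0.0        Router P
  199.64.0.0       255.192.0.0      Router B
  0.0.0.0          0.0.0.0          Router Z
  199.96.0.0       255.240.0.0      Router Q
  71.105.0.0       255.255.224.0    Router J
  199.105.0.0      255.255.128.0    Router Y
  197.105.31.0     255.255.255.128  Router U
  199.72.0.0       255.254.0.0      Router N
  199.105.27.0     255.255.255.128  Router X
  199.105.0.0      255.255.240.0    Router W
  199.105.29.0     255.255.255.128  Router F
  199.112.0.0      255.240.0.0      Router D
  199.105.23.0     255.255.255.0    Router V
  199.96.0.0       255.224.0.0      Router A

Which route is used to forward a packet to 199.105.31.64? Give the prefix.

Entries matching 199.105.31.64:
  0.0.0.0/0 (default, matches everything)
  198.0.0.0/7 (198.0.0.0 - 199.255.255.255)
  199.64.0.0/10 (199.64.0.0 - 199.127.255.255)
  199.96.0.0/11 (199.96.0.0 - 199.127.255.255)
  199.96.0.0/12 (199.96.0.0 - 199.111.255.255)
  199.105.0.0/17 (199.105.0.0 - 199.105.127.255)
Most specific is 199.105.0.0/17.

199.105.0.0/17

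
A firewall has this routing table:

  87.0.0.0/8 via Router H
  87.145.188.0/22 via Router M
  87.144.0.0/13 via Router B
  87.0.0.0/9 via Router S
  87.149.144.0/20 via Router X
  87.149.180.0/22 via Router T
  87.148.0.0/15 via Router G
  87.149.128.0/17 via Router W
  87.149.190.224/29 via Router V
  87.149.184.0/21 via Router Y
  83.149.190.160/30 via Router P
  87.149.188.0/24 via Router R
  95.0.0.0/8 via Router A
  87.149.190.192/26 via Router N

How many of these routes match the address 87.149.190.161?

Prefixes containing 87.149.190.161:
  87.0.0.0/8 (87.0.0.0 - 87.255.255.255)
  87.144.0.0/13 (87.144.0.0 - 87.151.255.255)
  87.148.0.0/15 (87.148.0.0 - 87.149.255.255)
  87.149.128.0/17 (87.149.128.0 - 87.149.255.255)
  87.149.184.0/21 (87.149.184.0 - 87.149.191.255)
Total matching entries: 5.

5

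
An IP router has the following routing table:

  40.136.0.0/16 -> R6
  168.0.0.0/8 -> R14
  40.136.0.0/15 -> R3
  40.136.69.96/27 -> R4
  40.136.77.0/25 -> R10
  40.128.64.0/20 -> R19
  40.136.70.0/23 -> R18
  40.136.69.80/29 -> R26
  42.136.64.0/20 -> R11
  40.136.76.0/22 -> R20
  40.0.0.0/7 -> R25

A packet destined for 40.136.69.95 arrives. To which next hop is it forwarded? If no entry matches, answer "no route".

Routes whose prefix contains 40.136.69.95:
  40.0.0.0/7 (40.0.0.0 - 41.255.255.255) -> R25
  40.136.0.0/15 (40.136.0.0 - 40.137.255.255) -> R3
  40.136.0.0/16 (40.136.0.0 - 40.136.255.255) -> R6
More-specific entries that do NOT match:
  40.136.69.80/29 (40.136.69.80 - 40.136.69.87) does not contain 40.136.69.95
  40.136.69.96/27 (40.136.69.96 - 40.136.69.127) does not contain 40.136.69.95
  40.136.77.0/25 (40.136.77.0 - 40.136.77.127) does not contain 40.136.69.95
  40.136.70.0/23 (40.136.70.0 - 40.136.71.255) does not contain 40.136.69.95
  40.136.76.0/22 (40.136.76.0 - 40.136.79.255) does not contain 40.136.69.95
  40.128.64.0/20 (40.128.64.0 - 40.128.79.255) does not contain 40.136.69.95
  42.136.64.0/20 (42.136.64.0 - 42.136.79.255) does not contain 40.136.69.95
Longest matching prefix is /16 -> next hop R6.

R6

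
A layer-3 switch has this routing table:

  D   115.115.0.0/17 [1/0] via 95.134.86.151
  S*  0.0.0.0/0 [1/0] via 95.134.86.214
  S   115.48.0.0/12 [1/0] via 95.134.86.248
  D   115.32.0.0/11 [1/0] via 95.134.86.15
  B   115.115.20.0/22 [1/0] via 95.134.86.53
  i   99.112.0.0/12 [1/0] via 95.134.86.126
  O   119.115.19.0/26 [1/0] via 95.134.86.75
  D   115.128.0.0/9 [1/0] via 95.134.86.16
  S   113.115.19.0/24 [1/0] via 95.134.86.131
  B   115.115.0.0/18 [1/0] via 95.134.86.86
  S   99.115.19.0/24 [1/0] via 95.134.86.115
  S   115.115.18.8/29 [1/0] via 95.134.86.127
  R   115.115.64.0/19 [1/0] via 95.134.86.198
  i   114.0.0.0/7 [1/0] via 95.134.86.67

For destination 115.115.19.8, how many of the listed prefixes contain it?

4

Prefixes containing 115.115.19.8:
  0.0.0.0/0 (default, matches everything)
  114.0.0.0/7 (114.0.0.0 - 115.255.255.255)
  115.115.0.0/17 (115.115.0.0 - 115.115.127.255)
  115.115.0.0/18 (115.115.0.0 - 115.115.63.255)
Total matching entries: 4.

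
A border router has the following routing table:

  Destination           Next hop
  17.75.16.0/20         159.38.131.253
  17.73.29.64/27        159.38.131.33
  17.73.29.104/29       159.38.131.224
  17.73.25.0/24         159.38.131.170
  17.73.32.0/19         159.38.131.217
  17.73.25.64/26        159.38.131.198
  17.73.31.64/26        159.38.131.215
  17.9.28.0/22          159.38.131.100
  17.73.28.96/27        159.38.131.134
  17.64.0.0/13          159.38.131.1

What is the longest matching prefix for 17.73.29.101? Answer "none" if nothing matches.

17.73.29.101 is outside every listed prefix and there is no default route.

none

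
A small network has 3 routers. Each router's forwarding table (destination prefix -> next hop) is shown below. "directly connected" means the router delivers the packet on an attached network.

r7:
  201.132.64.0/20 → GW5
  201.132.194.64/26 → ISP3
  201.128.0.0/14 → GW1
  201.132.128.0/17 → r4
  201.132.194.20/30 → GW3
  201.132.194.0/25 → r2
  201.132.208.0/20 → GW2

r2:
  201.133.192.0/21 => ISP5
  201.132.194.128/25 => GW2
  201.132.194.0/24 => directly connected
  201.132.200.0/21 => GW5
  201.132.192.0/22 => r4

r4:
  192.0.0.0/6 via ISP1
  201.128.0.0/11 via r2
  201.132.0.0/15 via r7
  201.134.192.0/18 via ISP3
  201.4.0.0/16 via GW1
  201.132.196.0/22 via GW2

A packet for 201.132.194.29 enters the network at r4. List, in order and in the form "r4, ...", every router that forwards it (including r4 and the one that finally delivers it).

r4, r7, r2

At r4: longest match for 201.132.194.29 is 201.132.0.0/15 -> r7
At r7: longest match for 201.132.194.29 is 201.132.194.0/25 -> r2
At r2: longest match for 201.132.194.29 is 201.132.194.0/24 -> directly connected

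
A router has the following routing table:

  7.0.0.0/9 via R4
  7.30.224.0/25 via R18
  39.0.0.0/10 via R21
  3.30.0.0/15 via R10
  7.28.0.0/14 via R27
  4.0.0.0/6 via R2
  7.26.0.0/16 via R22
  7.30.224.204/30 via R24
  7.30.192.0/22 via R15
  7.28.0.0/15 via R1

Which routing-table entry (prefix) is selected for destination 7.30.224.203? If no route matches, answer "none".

7.28.0.0/14

Entries matching 7.30.224.203:
  4.0.0.0/6 (4.0.0.0 - 7.255.255.255)
  7.0.0.0/9 (7.0.0.0 - 7.127.255.255)
  7.28.0.0/14 (7.28.0.0 - 7.31.255.255)
Most specific is 7.28.0.0/14.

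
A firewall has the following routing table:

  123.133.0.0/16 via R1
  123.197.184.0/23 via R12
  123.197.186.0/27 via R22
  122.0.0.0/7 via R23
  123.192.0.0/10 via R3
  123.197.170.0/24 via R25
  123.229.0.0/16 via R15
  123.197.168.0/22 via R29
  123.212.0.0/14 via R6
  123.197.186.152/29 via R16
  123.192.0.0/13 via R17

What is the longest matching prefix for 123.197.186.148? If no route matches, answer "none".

Entries matching 123.197.186.148:
  122.0.0.0/7 (122.0.0.0 - 123.255.255.255)
  123.192.0.0/10 (123.192.0.0 - 123.255.255.255)
  123.192.0.0/13 (123.192.0.0 - 123.199.255.255)
Most specific is 123.192.0.0/13.

123.192.0.0/13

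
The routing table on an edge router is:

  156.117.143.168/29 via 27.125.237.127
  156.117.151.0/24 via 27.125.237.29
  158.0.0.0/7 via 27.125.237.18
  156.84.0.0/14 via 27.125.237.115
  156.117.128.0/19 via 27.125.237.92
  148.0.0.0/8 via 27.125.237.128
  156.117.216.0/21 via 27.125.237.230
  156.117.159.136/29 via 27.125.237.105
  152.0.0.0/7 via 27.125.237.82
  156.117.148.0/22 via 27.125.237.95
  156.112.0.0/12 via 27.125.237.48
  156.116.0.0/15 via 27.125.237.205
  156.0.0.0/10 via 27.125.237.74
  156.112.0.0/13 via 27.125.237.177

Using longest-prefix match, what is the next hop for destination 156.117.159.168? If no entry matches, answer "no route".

Routes whose prefix contains 156.117.159.168:
  156.112.0.0/12 (156.112.0.0 - 156.127.255.255) -> 27.125.237.48
  156.112.0.0/13 (156.112.0.0 - 156.119.255.255) -> 27.125.237.177
  156.116.0.0/15 (156.116.0.0 - 156.117.255.255) -> 27.125.237.205
  156.117.128.0/19 (156.117.128.0 - 156.117.159.255) -> 27.125.237.92
More-specific entries that do NOT match:
  156.117.143.168/29 (156.117.143.168 - 156.117.143.175) does not contain 156.117.159.168
  156.117.159.136/29 (156.117.159.136 - 156.117.159.143) does not contain 156.117.159.168
  156.117.151.0/24 (156.117.151.0 - 156.117.151.255) does not contain 156.117.159.168
  156.117.148.0/22 (156.117.148.0 - 156.117.151.255) does not contain 156.117.159.168
  156.117.216.0/21 (156.117.216.0 - 156.117.223.255) does not contain 156.117.159.168
Longest matching prefix is /19 -> next hop 27.125.237.92.

27.125.237.92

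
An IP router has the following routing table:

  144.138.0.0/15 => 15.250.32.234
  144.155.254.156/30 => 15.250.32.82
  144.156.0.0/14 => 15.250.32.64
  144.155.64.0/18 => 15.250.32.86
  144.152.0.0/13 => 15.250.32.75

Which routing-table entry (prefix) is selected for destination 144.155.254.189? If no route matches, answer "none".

144.152.0.0/13

Entries matching 144.155.254.189:
  144.152.0.0/13 (144.152.0.0 - 144.159.255.255)
Most specific is 144.152.0.0/13.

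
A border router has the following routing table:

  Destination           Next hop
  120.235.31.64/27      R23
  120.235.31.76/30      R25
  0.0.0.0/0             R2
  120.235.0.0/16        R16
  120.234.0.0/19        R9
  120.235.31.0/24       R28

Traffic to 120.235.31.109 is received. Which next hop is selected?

Routes whose prefix contains 120.235.31.109:
  0.0.0.0/0 (default, matches everything) -> R2
  120.235.0.0/16 (120.235.0.0 - 120.235.255.255) -> R16
  120.235.31.0/24 (120.235.31.0 - 120.235.31.255) -> R28
More-specific entries that do NOT match:
  120.235.31.76/30 (120.235.31.76 - 120.235.31.79) does not contain 120.235.31.109
  120.235.31.64/27 (120.235.31.64 - 120.235.31.95) does not contain 120.235.31.109
Longest matching prefix is /24 -> next hop R28.

R28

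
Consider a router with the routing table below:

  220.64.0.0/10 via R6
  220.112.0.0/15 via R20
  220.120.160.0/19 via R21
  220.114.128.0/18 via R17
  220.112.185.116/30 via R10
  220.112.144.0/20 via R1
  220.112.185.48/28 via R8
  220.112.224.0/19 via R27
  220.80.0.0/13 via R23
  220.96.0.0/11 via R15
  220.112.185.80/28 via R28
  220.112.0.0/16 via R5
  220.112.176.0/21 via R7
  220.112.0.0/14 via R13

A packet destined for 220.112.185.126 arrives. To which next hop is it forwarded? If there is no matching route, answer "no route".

R5

Routes whose prefix contains 220.112.185.126:
  220.64.0.0/10 (220.64.0.0 - 220.127.255.255) -> R6
  220.96.0.0/11 (220.96.0.0 - 220.127.255.255) -> R15
  220.112.0.0/14 (220.112.0.0 - 220.115.255.255) -> R13
  220.112.0.0/15 (220.112.0.0 - 220.113.255.255) -> R20
  220.112.0.0/16 (220.112.0.0 - 220.112.255.255) -> R5
More-specific entries that do NOT match:
  220.112.185.116/30 (220.112.185.116 - 220.112.185.119) does not contain 220.112.185.126
  220.112.185.48/28 (220.112.185.48 - 220.112.185.63) does not contain 220.112.185.126
  220.112.185.80/28 (220.112.185.80 - 220.112.185.95) does not contain 220.112.185.126
  220.112.176.0/21 (220.112.176.0 - 220.112.183.255) does not contain 220.112.185.126
  220.112.144.0/20 (220.112.144.0 - 220.112.159.255) does not contain 220.112.185.126
  220.120.160.0/19 (220.120.160.0 - 220.120.191.255) does not contain 220.112.185.126
  220.112.224.0/19 (220.112.224.0 - 220.112.255.255) does not contain 220.112.185.126
  220.114.128.0/18 (220.114.128.0 - 220.114.191.255) does not contain 220.112.185.126
Longest matching prefix is /16 -> next hop R5.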